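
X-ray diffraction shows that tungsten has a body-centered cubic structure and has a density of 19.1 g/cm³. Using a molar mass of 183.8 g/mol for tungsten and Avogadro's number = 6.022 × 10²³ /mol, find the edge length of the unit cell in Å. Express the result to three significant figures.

3.17 Å

With Z = 2 atoms per BCC cell, a³ = Z·M/(N_A·ρ) = 2 × 183.8 / (6.022 × 10²³ × 19.10 g/cm³) = 3.196 × 10^-23 cm³.
a = (3.196 × 10^-23)^(1/3) = 3.173 × 10^-8 cm = 3.17 Å.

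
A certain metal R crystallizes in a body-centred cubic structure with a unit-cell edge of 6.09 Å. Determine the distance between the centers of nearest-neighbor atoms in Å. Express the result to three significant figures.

5.27 Å

In a BCC structure, atoms touch along the body diagonal, so √3·a = 4r; the nearest-neighbor distance equals 2r = 0.8660·a.
d = 0.8660 × 6.09 = 5.27 Å.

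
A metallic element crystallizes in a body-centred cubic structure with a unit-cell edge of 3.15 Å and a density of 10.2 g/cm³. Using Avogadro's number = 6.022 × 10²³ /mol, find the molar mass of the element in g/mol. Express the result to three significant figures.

A BCC cell has Z = 2 atoms; a = 3.150 × 10^-8 cm.
M = ρ·N_A·a³/Z = 10.2 × 6.022 × 10²³ × 3.126 × 10^-23 / 2 = 96.0 g/mol.

96.0 g/mol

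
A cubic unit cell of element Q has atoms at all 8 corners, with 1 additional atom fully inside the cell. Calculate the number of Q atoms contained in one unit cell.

Corner atoms are shared by 8 cells (1/8 each), interior atoms are unshared.
Net atoms = 8 × 1/8 + 1 = 1 + 1 = 2.

2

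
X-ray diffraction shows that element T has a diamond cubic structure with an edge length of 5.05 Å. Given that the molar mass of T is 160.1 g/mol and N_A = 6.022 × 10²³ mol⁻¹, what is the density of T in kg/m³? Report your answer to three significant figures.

16500 kg/m³

A diamond cubic unit cell contains Z = 8 atoms.
Cell volume: a³ = (5.05 Å)³ = (5.050 × 10^-8 cm)³ = 1.288 × 10^-22 cm³.
ρ = Z·M/(N_A·a³) = 8 × 160.1 / (6.022 × 10²³ × 1.288 × 10^-22) = 16.51 g/cm³ = 16500 kg/m³.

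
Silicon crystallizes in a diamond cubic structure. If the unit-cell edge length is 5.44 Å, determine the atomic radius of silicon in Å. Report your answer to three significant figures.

1.18 Å

In a diamond cubic lattice, nearest neighbors lie along the body diagonal with √3·a = 8r.
r = √3·a/8 = 1.7321 × 5.44 / 8 = 1.18 Å.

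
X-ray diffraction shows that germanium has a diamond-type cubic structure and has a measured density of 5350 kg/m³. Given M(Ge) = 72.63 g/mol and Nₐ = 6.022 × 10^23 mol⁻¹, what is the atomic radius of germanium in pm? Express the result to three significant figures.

122 pm

For a diamond cubic cell (Z = 8), a³ = Z·M/(N_A·ρ) = 8 × 72.63 / (6.022 × 10²³ × 5.350) = 1.803 × 10^-22 cm³, so a = 5.650 × 10^-8 cm = 565.0 pm.
Nearest neighbors lie along the body diagonal with √3·a = 8r, so r = 0.2165 × a = 122 pm.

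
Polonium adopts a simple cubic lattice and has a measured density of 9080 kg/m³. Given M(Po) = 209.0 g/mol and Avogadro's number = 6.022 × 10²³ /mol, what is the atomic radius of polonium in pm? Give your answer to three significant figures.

168 pm

For a simple cubic cell (Z = 1), a³ = Z·M/(N_A·ρ) = 1 × 209.0 / (6.022 × 10²³ × 9.080) = 3.822 × 10^-23 cm³, so a = 3.369 × 10^-8 cm = 336.9 pm.
Atoms touch along the cell edge, so a = 2r, so r = 0.5000 × a = 168 pm.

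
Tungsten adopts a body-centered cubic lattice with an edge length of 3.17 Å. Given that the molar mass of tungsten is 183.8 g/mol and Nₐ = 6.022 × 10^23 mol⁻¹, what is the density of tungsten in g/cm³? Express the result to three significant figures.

19.2 g/cm³

A BCC unit cell contains Z = 2 atoms.
Cell volume: a³ = (3.17 Å)³ = (3.170 × 10^-8 cm)³ = 3.186 × 10^-23 cm³.
ρ = Z·M/(N_A·a³) = 2 × 183.8 / (6.022 × 10²³ × 3.186 × 10^-23) = 19.16 g/cm³.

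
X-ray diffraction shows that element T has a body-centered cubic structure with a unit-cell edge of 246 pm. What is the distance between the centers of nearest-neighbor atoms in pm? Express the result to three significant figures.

213 pm

In a BCC structure, atoms touch along the body diagonal, so √3·a = 4r; the nearest-neighbor distance equals 2r = 0.8660·a.
d = 0.8660 × 246 = 213 pm.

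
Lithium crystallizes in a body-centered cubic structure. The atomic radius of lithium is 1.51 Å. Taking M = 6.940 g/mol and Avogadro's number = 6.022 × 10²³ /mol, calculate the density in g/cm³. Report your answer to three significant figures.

In a BCC lattice, atoms touch along the body diagonal, so √3·a = 4r, giving a = 3.487 Å = 3.487 × 10^-8 cm.
With Z = 2, ρ = Z·M/(N_A·a³) = 2 × 6.940 / (6.022 × 10²³ × 4.241 × 10^-23) = 0.5435 g/cm³.

0.544 g/cm³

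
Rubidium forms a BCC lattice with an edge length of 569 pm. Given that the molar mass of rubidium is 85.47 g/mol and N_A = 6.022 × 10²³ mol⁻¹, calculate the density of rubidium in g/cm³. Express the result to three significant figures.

1.54 g/cm³

A BCC unit cell contains Z = 2 atoms.
Cell volume: a³ = (569 pm)³ = (5.690 × 10^-8 cm)³ = 1.842 × 10^-22 cm³.
ρ = Z·M/(N_A·a³) = 2 × 85.47 / (6.022 × 10²³ × 1.842 × 10^-22) = 1.541 g/cm³.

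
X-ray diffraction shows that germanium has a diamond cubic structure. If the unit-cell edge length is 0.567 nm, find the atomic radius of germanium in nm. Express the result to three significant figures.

In a diamond cubic lattice, nearest neighbors lie along the body diagonal with √3·a = 8r.
r = √3·a/8 = 1.7321 × 0.567 / 8 = 0.123 nm.

0.123 nm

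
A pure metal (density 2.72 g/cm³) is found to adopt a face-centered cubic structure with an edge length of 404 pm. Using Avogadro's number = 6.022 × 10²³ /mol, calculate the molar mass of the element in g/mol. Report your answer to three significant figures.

An FCC cell has Z = 4 atoms; a = 4.040 × 10^-8 cm.
M = ρ·N_A·a³/Z = 2.72 × 6.022 × 10²³ × 6.594 × 10^-23 / 4 = 27.0 g/mol.

27.0 g/mol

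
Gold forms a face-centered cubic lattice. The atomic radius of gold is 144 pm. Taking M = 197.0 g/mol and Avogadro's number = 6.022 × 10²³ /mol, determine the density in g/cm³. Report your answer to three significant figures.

19.4 g/cm³

In an FCC lattice, atoms touch along the face diagonal, so √2·a = 4r, giving a = 407.3 pm = 4.073 × 10^-8 cm.
With Z = 4, ρ = Z·M/(N_A·a³) = 4 × 197.0 / (6.022 × 10²³ × 6.757 × 10^-23) = 19.37 g/cm³.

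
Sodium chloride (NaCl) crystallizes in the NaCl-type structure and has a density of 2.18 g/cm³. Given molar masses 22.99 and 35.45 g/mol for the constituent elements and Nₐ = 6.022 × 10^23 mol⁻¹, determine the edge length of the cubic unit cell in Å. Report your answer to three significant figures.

M(NaCl) = 58.44 g/mol; Z = 4 formula units per cell.
a³ = Z·M/(N_A·ρ) = 4 × 58.44 / (6.022 × 10²³ × 2.18) = 1.781 × 10^-22 cm³, so a = 5.626 × 10^-8 cm = 5.63 Å.

5.63 Å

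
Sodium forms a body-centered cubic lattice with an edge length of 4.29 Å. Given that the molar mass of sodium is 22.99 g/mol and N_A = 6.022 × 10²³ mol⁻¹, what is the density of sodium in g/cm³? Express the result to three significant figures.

A BCC unit cell contains Z = 2 atoms.
Cell volume: a³ = (4.29 Å)³ = (4.290 × 10^-8 cm)³ = 7.895 × 10^-23 cm³.
ρ = Z·M/(N_A·a³) = 2 × 22.99 / (6.022 × 10²³ × 7.895 × 10^-23) = 0.9671 g/cm³.

0.967 g/cm³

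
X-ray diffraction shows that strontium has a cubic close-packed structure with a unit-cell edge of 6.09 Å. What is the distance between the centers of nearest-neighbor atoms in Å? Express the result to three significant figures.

In an FCC structure, atoms touch along the face diagonal, so √2·a = 4r; the nearest-neighbor distance equals 2r = 0.7071·a.
d = 0.7071 × 6.09 = 4.31 Å.

4.31 Å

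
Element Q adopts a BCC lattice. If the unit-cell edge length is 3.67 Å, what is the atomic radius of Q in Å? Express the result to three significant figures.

1.59 Å

In a BCC lattice, atoms touch along the body diagonal, so √3·a = 4r.
r = √3·a/4 = 1.7321 × 3.67 / 4 = 1.59 Å.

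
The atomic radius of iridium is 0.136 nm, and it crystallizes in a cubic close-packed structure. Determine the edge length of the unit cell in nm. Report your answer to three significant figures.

0.385 nm

In an FCC lattice, atoms touch along the face diagonal, so √2·a = 4r.
a = 4r/√2 = 4 × 0.136 / 1.4142 = 0.385 nm.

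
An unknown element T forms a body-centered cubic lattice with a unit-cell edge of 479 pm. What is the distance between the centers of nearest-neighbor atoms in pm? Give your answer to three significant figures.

415 pm

In a BCC structure, atoms touch along the body diagonal, so √3·a = 4r; the nearest-neighbor distance equals 2r = 0.8660·a.
d = 0.8660 × 479 = 415 pm.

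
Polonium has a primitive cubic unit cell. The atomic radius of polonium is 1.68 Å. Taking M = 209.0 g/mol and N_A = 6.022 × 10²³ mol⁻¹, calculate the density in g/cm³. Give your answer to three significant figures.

9.15 g/cm³

In a simple cubic lattice, atoms touch along the cell edge, so a = 2r, giving a = 3.360 Å = 3.360 × 10^-8 cm.
With Z = 1, ρ = Z·M/(N_A·a³) = 1 × 209.0 / (6.022 × 10²³ × 3.793 × 10^-23) = 9.149 g/cm³.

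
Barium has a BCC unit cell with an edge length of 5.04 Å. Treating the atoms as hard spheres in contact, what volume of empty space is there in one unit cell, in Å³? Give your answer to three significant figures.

In a BCC lattice atoms touch along the body diagonal, so √3·a = 4r, so r = 0.4330a = 2.182 Å.
V_cell = a³ = 128.0 Å³; V_atoms = 2 × (4/3)πr³ = 87.08 Å³.
Empty space = 128.0 − 87.08 = 40.9 Å³.

40.9 Å³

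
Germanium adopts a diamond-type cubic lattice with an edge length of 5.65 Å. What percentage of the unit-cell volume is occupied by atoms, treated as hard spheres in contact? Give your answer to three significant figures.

34.0%

In a diamond cubic lattice nearest neighbors lie along the body diagonal with √3·a = 8r, so r = 0.2165a = 1.223 Å.
Packing fraction = Z·(4/3)πr³ / a³ = 8 × (4/3)π × (1.223)³ / (5.65)³ = 0.3401 = 34.0%.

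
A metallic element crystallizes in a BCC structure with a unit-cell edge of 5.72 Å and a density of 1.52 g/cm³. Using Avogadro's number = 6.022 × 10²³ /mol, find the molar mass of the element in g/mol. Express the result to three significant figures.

85.7 g/mol

A BCC cell has Z = 2 atoms; a = 5.720 × 10^-8 cm.
M = ρ·N_A·a³/Z = 1.52 × 6.022 × 10²³ × 1.871 × 10^-22 / 2 = 85.7 g/mol.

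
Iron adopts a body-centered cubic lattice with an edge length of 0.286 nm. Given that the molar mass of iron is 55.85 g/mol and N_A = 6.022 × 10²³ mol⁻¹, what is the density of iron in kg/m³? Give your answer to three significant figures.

A BCC unit cell contains Z = 2 atoms.
Cell volume: a³ = (0.286 nm)³ = (2.860 × 10^-8 cm)³ = 2.339 × 10^-23 cm³.
ρ = Z·M/(N_A·a³) = 2 × 55.85 / (6.022 × 10²³ × 2.339 × 10^-23) = 7.929 g/cm³ = 7930 kg/m³.

7930 kg/m³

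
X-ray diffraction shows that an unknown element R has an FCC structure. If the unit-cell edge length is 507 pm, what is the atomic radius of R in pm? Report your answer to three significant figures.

179 pm

In an FCC lattice, atoms touch along the face diagonal, so √2·a = 4r.
r = √2·a/4 = 1.4142 × 507 / 4 = 179 pm.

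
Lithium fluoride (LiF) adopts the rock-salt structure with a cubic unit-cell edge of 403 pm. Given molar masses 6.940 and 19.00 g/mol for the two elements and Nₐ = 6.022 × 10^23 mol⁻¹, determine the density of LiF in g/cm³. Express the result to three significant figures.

The rock-salt structure contains Z = 4 formula units per cell; M(LiF) = 6.940 + 19.00 = 25.94 g/mol.
a³ = (4.030 × 10^-8 cm)³ = 6.545 × 10^-23 cm³.
ρ = 4 × 25.94 / (6.022 × 10²³ × 6.545 × 10^-23) = 2.633 g/cm³.

2.63 g/cm³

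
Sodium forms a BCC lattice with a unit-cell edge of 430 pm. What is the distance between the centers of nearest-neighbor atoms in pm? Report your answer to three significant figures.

372 pm

In a BCC structure, atoms touch along the body diagonal, so √3·a = 4r; the nearest-neighbor distance equals 2r = 0.8660·a.
d = 0.8660 × 430 = 372 pm.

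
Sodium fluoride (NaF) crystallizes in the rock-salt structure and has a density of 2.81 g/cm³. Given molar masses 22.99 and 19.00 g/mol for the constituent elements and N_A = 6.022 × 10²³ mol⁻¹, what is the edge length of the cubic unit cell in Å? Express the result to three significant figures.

4.63 Å

M(NaF) = 41.99 g/mol; Z = 4 formula units per cell.
a³ = Z·M/(N_A·ρ) = 4 × 41.99 / (6.022 × 10²³ × 2.81) = 9.926 × 10^-23 cm³, so a = 4.630 × 10^-8 cm = 4.63 Å.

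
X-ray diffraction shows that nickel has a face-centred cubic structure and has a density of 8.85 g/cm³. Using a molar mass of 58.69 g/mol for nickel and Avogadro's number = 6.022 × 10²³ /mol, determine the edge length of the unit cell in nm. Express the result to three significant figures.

With Z = 4 atoms per FCC cell, a³ = Z·M/(N_A·ρ) = 4 × 58.69 / (6.022 × 10²³ × 8.850 g/cm³) = 4.405 × 10^-23 cm³.
a = (4.405 × 10^-23)^(1/3) = 3.532 × 10^-8 cm = 0.353 nm.

0.353 nm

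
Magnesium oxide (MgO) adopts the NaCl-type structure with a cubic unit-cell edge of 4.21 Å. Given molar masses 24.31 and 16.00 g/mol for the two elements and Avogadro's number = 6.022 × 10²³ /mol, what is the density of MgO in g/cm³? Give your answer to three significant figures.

The NaCl-type structure contains Z = 4 formula units per cell; M(MgO) = 24.31 + 16.00 = 40.31 g/mol.
a³ = (4.210 × 10^-8 cm)³ = 7.462 × 10^-23 cm³.
ρ = 4 × 40.31 / (6.022 × 10²³ × 7.462 × 10^-23) = 3.588 g/cm³.

3.59 g/cm³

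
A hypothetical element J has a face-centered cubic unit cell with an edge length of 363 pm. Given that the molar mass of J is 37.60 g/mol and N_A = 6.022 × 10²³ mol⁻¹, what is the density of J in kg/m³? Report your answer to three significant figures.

An FCC unit cell contains Z = 4 atoms.
Cell volume: a³ = (363 pm)³ = (3.630 × 10^-8 cm)³ = 4.783 × 10^-23 cm³.
ρ = Z·M/(N_A·a³) = 4 × 37.60 / (6.022 × 10²³ × 4.783 × 10^-23) = 5.221 g/cm³ = 5220 kg/m³.

5220 kg/m³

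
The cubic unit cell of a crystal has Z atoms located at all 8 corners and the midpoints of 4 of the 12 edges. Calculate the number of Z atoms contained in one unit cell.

2

Corner atoms are shared by 8 cells (1/8 each), edge atoms by 4 (1/4 each).
Net atoms = 8 × 1/8 + 4 × 1/4 = 1 + 1 = 2.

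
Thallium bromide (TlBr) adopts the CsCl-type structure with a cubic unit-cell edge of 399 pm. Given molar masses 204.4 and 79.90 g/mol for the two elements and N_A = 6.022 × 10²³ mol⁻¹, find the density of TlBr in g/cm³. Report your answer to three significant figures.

7.43 g/cm³

The CsCl-type structure contains Z = 1 formula unit per cell; M(TlBr) = 204.4 + 79.90 = 284.3 g/mol.
a³ = (3.990 × 10^-8 cm)³ = 6.352 × 10^-23 cm³.
ρ = 1 × 284.3 / (6.022 × 10²³ × 6.352 × 10^-23) = 7.432 g/cm³.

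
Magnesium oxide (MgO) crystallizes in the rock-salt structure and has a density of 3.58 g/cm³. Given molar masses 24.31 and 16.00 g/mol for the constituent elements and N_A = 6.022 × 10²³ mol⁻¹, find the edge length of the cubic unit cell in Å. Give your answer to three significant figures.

M(MgO) = 40.31 g/mol; Z = 4 formula units per cell.
a³ = Z·M/(N_A·ρ) = 4 × 40.31 / (6.022 × 10²³ × 3.58) = 7.479 × 10^-23 cm³, so a = 4.213 × 10^-8 cm = 4.21 Å.

4.21 Å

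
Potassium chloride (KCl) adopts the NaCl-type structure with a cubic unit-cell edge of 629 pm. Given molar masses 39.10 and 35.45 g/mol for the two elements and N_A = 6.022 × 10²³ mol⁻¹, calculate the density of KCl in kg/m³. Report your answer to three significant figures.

The NaCl-type structure contains Z = 4 formula units per cell; M(KCl) = 39.10 + 35.45 = 74.55 g/mol.
a³ = (6.290 × 10^-8 cm)³ = 2.489 × 10^-22 cm³.
ρ = 4 × 74.55 / (6.022 × 10²³ × 2.489 × 10^-22) = 1.990 g/cm³ = 1990 kg/m³.

1990 kg/m³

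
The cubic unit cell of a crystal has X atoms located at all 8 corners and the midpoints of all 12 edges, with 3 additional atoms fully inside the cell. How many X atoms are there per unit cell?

Corner atoms are shared by 8 cells (1/8 each), edge atoms by 4 (1/4 each), interior atoms are unshared.
Net atoms = 8 × 1/8 + 12 × 1/4 + 3 = 1 + 3 + 3 = 7.

7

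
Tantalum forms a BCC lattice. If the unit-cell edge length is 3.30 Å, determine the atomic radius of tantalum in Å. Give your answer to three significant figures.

In a BCC lattice, atoms touch along the body diagonal, so √3·a = 4r.
r = √3·a/4 = 1.7321 × 3.30 / 4 = 1.43 Å.

1.43 Å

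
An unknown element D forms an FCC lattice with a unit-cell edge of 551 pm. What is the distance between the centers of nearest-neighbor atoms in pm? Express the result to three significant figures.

In an FCC structure, atoms touch along the face diagonal, so √2·a = 4r; the nearest-neighbor distance equals 2r = 0.7071·a.
d = 0.7071 × 551 = 390 pm.

390 pm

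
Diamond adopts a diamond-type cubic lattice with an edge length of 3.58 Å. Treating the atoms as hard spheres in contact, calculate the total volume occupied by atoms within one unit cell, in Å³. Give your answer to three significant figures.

15.6 Å³

In a diamond cubic lattice nearest neighbors lie along the body diagonal with √3·a = 8r, so r = 0.2165a = 0.7751 Å.
V_atoms = Z × (4/3)πr³ = 8 × (4/3)π × (0.7751)³ = 15.6 Å³.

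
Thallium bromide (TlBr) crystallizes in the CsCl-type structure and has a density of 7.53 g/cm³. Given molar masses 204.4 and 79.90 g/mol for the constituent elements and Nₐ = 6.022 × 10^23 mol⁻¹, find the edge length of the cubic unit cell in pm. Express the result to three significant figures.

397 pm

M(TlBr) = 284.3 g/mol; Z = 1 formula unit per cell.
a³ = Z·M/(N_A·ρ) = 1 × 284.3 / (6.022 × 10²³ × 7.53) = 6.270 × 10^-23 cm³, so a = 3.973 × 10^-8 cm = 397 pm.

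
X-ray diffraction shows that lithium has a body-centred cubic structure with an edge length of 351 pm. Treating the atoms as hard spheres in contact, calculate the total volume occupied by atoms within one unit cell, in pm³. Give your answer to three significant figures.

In a BCC lattice atoms touch along the body diagonal, so √3·a = 4r, so r = 0.4330a = 152.0 pm.
V_atoms = Z × (4/3)πr³ = 2 × (4/3)π × (152.0)³ = 2.94 × 10^7 pm³.

2.94 × 10^7 pm³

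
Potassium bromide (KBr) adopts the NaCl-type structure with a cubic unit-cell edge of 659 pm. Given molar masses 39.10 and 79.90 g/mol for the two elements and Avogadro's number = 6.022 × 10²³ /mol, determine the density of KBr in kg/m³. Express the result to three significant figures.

2760 kg/m³

The NaCl-type structure contains Z = 4 formula units per cell; M(KBr) = 39.10 + 79.90 = 119.0 g/mol.
a³ = (6.590 × 10^-8 cm)³ = 2.862 × 10^-22 cm³.
ρ = 4 × 119.0 / (6.022 × 10²³ × 2.862 × 10^-22) = 2.762 g/cm³ = 2760 kg/m³.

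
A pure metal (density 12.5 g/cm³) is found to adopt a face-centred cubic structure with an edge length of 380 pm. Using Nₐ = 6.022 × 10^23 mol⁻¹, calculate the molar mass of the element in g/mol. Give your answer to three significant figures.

An FCC cell has Z = 4 atoms; a = 3.800 × 10^-8 cm.
M = ρ·N_A·a³/Z = 12.5 × 6.022 × 10²³ × 5.487 × 10^-23 / 4 = 103 g/mol.

103 g/mol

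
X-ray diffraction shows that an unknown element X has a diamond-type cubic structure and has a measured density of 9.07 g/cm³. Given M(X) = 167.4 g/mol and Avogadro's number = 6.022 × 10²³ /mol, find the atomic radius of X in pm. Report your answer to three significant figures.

For a diamond cubic cell (Z = 8), a³ = Z·M/(N_A·ρ) = 8 × 167.4 / (6.022 × 10²³ × 9.070) = 2.452 × 10^-22 cm³, so a = 6.259 × 10^-8 cm = 625.9 pm.
Nearest neighbors lie along the body diagonal with √3·a = 8r, so r = 0.2165 × a = 136 pm.

136 pm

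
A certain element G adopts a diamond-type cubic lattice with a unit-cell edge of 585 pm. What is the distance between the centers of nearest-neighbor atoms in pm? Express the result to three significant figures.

253 pm

In a diamond cubic structure, nearest neighbors lie along the body diagonal with √3·a = 8r; the nearest-neighbor distance equals 2r = 0.4330·a.
d = 0.4330 × 585 = 253 pm.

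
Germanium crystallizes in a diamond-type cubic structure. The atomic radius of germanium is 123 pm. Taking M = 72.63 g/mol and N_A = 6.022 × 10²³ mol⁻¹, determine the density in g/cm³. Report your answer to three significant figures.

In a diamond cubic lattice, nearest neighbors lie along the body diagonal with √3·a = 8r, giving a = 568.1 pm = 5.681 × 10^-8 cm.
With Z = 8, ρ = Z·M/(N_A·a³) = 8 × 72.63 / (6.022 × 10²³ × 1.834 × 10^-22) = 5.262 g/cm³.

5.26 g/cm³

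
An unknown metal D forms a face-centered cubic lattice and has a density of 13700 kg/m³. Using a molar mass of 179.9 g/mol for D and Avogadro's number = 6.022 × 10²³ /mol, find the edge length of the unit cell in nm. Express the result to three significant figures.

0.443 nm

With Z = 4 atoms per FCC cell, a³ = Z·M/(N_A·ρ) = 4 × 179.9 / (6.022 × 10²³ × 13.70 g/cm³) = 8.722 × 10^-23 cm³.
a = (8.722 × 10^-23)^(1/3) = 4.435 × 10^-8 cm = 0.443 nm.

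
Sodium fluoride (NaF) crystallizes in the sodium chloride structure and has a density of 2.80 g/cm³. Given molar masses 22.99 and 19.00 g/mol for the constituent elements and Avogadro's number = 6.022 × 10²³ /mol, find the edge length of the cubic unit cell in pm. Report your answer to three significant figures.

M(NaF) = 41.99 g/mol; Z = 4 formula units per cell.
a³ = Z·M/(N_A·ρ) = 4 × 41.99 / (6.022 × 10²³ × 2.80) = 9.961 × 10^-23 cm³, so a = 4.636 × 10^-8 cm = 464 pm.

464 pm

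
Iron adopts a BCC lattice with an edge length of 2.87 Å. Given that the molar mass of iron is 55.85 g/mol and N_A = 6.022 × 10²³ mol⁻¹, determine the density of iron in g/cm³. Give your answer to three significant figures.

7.85 g/cm³

A BCC unit cell contains Z = 2 atoms.
Cell volume: a³ = (2.87 Å)³ = (2.870 × 10^-8 cm)³ = 2.364 × 10^-23 cm³.
ρ = Z·M/(N_A·a³) = 2 × 55.85 / (6.022 × 10²³ × 2.364 × 10^-23) = 7.846 g/cm³.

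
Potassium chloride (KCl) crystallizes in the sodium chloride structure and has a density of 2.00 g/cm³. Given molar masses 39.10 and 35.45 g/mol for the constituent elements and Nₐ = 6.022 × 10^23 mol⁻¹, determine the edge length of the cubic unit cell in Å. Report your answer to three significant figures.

M(KCl) = 74.55 g/mol; Z = 4 formula units per cell.
a³ = Z·M/(N_A·ρ) = 4 × 74.55 / (6.022 × 10²³ × 2.00) = 2.476 × 10^-22 cm³, so a = 6.279 × 10^-8 cm = 6.28 Å.

6.28 Å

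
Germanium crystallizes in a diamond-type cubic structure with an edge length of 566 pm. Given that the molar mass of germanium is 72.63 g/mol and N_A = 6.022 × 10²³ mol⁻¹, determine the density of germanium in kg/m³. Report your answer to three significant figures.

5320 kg/m³

A diamond cubic unit cell contains Z = 8 atoms.
Cell volume: a³ = (566 pm)³ = (5.660 × 10^-8 cm)³ = 1.813 × 10^-22 cm³.
ρ = Z·M/(N_A·a³) = 8 × 72.63 / (6.022 × 10²³ × 1.813 × 10^-22) = 5.321 g/cm³ = 5320 kg/m³.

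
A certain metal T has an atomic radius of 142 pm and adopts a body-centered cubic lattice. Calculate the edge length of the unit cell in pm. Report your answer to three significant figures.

In a BCC lattice, atoms touch along the body diagonal, so √3·a = 4r.
a = 4r/√3 = 4 × 142 / 1.7321 = 328 pm.

328 pm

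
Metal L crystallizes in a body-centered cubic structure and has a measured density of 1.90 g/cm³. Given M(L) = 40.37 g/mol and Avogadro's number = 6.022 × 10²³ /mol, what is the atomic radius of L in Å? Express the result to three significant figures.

1.79 Å

For a BCC cell (Z = 2), a³ = Z·M/(N_A·ρ) = 2 × 40.37 / (6.022 × 10²³ × 1.900) = 7.057 × 10^-23 cm³, so a = 4.132 × 10^-8 cm = 4.132 Å.
Atoms touch along the body diagonal, so √3·a = 4r, so r = 0.4330 × a = 1.79 Å.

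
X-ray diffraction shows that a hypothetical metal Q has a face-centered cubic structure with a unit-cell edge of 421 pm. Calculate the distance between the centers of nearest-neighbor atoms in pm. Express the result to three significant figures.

In an FCC structure, atoms touch along the face diagonal, so √2·a = 4r; the nearest-neighbor distance equals 2r = 0.7071·a.
d = 0.7071 × 421 = 298 pm.

298 pm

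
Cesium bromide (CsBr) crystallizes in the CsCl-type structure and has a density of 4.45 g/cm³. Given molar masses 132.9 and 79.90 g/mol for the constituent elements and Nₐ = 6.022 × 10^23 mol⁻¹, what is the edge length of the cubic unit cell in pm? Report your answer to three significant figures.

430 pm

M(CsBr) = 212.8 g/mol; Z = 1 formula unit per cell.
a³ = Z·M/(N_A·ρ) = 1 × 212.8 / (6.022 × 10²³ × 4.45) = 7.941 × 10^-23 cm³, so a = 4.298 × 10^-8 cm = 430 pm.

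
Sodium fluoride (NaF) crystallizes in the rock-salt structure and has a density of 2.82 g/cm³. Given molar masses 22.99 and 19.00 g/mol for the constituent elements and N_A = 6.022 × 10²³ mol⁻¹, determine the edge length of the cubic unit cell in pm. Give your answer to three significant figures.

462 pm

M(NaF) = 41.99 g/mol; Z = 4 formula units per cell.
a³ = Z·M/(N_A·ρ) = 4 × 41.99 / (6.022 × 10²³ × 2.82) = 9.890 × 10^-23 cm³, so a = 4.625 × 10^-8 cm = 462 pm.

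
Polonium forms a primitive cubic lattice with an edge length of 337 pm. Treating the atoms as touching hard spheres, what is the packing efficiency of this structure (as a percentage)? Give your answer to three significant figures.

52.4%

In a simple cubic lattice atoms touch along the cell edge, so a = 2r, so r = 0.5000a = 168.5 pm.
Packing fraction = Z·(4/3)πr³ / a³ = 1 × (4/3)π × (168.5)³ / (337)³ = 0.5236 = 52.4%.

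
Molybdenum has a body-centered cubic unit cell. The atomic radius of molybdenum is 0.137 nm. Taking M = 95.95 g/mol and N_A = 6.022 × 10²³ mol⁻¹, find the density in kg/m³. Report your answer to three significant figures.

In a BCC lattice, atoms touch along the body diagonal, so √3·a = 4r, giving a = 0.3164 nm = 3.164 × 10^-8 cm.
With Z = 2, ρ = Z·M/(N_A·a³) = 2 × 95.95 / (6.022 × 10²³ × 3.167 × 10^-23) = 10.06 g/cm³ = 10100 kg/m³.

10100 kg/m³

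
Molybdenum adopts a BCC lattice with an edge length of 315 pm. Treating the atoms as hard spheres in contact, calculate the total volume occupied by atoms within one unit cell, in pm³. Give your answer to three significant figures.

2.13 × 10^7 pm³

In a BCC lattice atoms touch along the body diagonal, so √3·a = 4r, so r = 0.4330a = 136.4 pm.
V_atoms = Z × (4/3)πr³ = 2 × (4/3)π × (136.4)³ = 2.13 × 10^7 pm³.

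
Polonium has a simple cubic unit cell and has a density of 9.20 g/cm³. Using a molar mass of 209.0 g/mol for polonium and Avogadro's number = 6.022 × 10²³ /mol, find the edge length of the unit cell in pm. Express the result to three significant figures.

335 pm

With Z = 1 atom per simple cubic cell, a³ = Z·M/(N_A·ρ) = 1 × 209.0 / (6.022 × 10²³ × 9.200 g/cm³) = 3.772 × 10^-23 cm³.
a = (3.772 × 10^-23)^(1/3) = 3.354 × 10^-8 cm = 335 pm.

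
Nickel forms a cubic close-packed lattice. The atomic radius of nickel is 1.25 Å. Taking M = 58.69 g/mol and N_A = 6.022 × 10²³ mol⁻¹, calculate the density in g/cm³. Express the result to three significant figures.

8.82 g/cm³

In an FCC lattice, atoms touch along the face diagonal, so √2·a = 4r, giving a = 3.536 Å = 3.536 × 10^-8 cm.
With Z = 4, ρ = Z·M/(N_A·a³) = 4 × 58.69 / (6.022 × 10²³ × 4.419 × 10^-23) = 8.821 g/cm³.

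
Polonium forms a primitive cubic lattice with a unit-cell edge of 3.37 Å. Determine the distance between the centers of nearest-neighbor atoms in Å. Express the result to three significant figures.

In a simple cubic structure, atoms touch along the cell edge, so a = 2r; the nearest-neighbor distance equals 2r = 1.000·a.
d = 1.000 × 3.37 = 3.37 Å.

3.37 Å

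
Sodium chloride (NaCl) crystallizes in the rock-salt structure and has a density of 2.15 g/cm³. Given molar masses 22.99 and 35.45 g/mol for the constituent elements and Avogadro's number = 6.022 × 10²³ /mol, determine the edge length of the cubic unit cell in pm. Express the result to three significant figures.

M(NaCl) = 58.44 g/mol; Z = 4 formula units per cell.
a³ = Z·M/(N_A·ρ) = 4 × 58.44 / (6.022 × 10²³ × 2.15) = 1.805 × 10^-22 cm³, so a = 5.652 × 10^-8 cm = 565 pm.

565 pm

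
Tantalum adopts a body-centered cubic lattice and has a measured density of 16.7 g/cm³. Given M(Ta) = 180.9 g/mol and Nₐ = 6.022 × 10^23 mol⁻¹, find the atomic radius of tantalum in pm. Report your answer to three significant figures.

For a BCC cell (Z = 2), a³ = Z·M/(N_A·ρ) = 2 × 180.9 / (6.022 × 10²³ × 16.70) = 3.598 × 10^-23 cm³, so a = 3.301 × 10^-8 cm = 330.1 pm.
Atoms touch along the body diagonal, so √3·a = 4r, so r = 0.4330 × a = 143 pm.

143 pm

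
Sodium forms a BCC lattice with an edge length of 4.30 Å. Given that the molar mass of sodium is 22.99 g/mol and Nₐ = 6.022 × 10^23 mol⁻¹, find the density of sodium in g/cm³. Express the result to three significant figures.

A BCC unit cell contains Z = 2 atoms.
Cell volume: a³ = (4.30 Å)³ = (4.300 × 10^-8 cm)³ = 7.951 × 10^-23 cm³.
ρ = Z·M/(N_A·a³) = 2 × 22.99 / (6.022 × 10²³ × 7.951 × 10^-23) = 0.9603 g/cm³.

0.960 g/cm³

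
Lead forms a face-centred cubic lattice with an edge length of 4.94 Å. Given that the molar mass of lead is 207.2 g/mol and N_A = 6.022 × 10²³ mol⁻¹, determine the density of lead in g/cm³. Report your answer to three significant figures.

An FCC unit cell contains Z = 4 atoms.
Cell volume: a³ = (4.94 Å)³ = (4.940 × 10^-8 cm)³ = 1.206 × 10^-22 cm³.
ρ = Z·M/(N_A·a³) = 4 × 207.2 / (6.022 × 10²³ × 1.206 × 10^-22) = 11.42 g/cm³.

11.4 g/cm³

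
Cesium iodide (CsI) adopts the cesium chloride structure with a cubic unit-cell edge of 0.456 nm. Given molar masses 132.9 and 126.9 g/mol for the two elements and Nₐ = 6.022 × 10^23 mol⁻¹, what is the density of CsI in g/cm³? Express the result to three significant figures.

4.55 g/cm³

The cesium chloride structure contains Z = 1 formula unit per cell; M(CsI) = 132.9 + 126.9 = 259.8 g/mol.
a³ = (4.560 × 10^-8 cm)³ = 9.482 × 10^-23 cm³.
ρ = 1 × 259.8 / (6.022 × 10²³ × 9.482 × 10^-23) = 4.550 g/cm³.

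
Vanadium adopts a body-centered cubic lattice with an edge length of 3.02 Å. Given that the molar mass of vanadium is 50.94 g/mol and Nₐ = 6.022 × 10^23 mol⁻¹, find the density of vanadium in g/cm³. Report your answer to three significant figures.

6.14 g/cm³

A BCC unit cell contains Z = 2 atoms.
Cell volume: a³ = (3.02 Å)³ = (3.020 × 10^-8 cm)³ = 2.754 × 10^-23 cm³.
ρ = Z·M/(N_A·a³) = 2 × 50.94 / (6.022 × 10²³ × 2.754 × 10^-23) = 6.142 g/cm³.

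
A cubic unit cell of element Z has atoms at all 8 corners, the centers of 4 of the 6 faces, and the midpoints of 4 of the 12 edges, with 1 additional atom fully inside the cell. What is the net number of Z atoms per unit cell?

Corner atoms are shared by 8 cells (1/8 each), face atoms by 2 (1/2 each), edge atoms by 4 (1/4 each), interior atoms are unshared.
Net atoms = 8 × 1/8 + 4 × 1/2 + 4 × 1/4 + 1 = 1 + 2 + 1 + 1 = 5.

5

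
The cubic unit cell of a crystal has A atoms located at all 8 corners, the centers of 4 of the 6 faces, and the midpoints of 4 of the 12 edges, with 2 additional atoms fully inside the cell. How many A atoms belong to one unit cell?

6

Corner atoms are shared by 8 cells (1/8 each), face atoms by 2 (1/2 each), edge atoms by 4 (1/4 each), interior atoms are unshared.
Net atoms = 8 × 1/8 + 4 × 1/2 + 4 × 1/4 + 2 = 1 + 2 + 1 + 2 = 6.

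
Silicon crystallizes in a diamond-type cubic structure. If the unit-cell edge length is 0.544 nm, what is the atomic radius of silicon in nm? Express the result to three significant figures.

In a diamond cubic lattice, nearest neighbors lie along the body diagonal with √3·a = 8r.
r = √3·a/8 = 1.7321 × 0.544 / 8 = 0.118 nm.

0.118 nm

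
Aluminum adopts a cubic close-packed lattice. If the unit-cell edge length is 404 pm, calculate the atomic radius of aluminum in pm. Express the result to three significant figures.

143 pm

In an FCC lattice, atoms touch along the face diagonal, so √2·a = 4r.
r = √2·a/4 = 1.4142 × 404 / 4 = 143 pm.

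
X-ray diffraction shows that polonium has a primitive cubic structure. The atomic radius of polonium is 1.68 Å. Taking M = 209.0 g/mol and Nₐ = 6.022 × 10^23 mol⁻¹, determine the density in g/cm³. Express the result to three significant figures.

9.15 g/cm³

In a simple cubic lattice, atoms touch along the cell edge, so a = 2r, giving a = 3.360 Å = 3.360 × 10^-8 cm.
With Z = 1, ρ = Z·M/(N_A·a³) = 1 × 209.0 / (6.022 × 10²³ × 3.793 × 10^-23) = 9.149 g/cm³.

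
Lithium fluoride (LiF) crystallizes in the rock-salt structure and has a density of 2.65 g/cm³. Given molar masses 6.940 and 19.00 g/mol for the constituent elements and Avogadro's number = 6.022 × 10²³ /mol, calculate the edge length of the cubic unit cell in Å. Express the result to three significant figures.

M(LiF) = 25.94 g/mol; Z = 4 formula units per cell.
a³ = Z·M/(N_A·ρ) = 4 × 25.94 / (6.022 × 10²³ × 2.65) = 6.502 × 10^-23 cm³, so a = 4.021 × 10^-8 cm = 4.02 Å.

4.02 Å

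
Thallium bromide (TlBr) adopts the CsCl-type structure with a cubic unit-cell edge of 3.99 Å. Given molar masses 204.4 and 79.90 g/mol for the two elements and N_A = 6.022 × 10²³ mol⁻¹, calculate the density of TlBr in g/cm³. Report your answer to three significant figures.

The CsCl-type structure contains Z = 1 formula unit per cell; M(TlBr) = 204.4 + 79.90 = 284.3 g/mol.
a³ = (3.990 × 10^-8 cm)³ = 6.352 × 10^-23 cm³.
ρ = 1 × 284.3 / (6.022 × 10²³ × 6.352 × 10^-23) = 7.432 g/cm³.

7.43 g/cm³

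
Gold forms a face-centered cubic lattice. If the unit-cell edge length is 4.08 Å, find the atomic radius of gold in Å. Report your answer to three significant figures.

1.44 Å

In an FCC lattice, atoms touch along the face diagonal, so √2·a = 4r.
r = √2·a/4 = 1.4142 × 4.08 / 4 = 1.44 Å.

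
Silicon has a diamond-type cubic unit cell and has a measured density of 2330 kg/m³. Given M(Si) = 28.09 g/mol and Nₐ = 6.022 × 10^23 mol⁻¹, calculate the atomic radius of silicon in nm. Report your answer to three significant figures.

For a diamond cubic cell (Z = 8), a³ = Z·M/(N_A·ρ) = 8 × 28.09 / (6.022 × 10²³ × 2.330) = 1.602 × 10^-22 cm³, so a = 5.431 × 10^-8 cm = 0.5431 nm.
Nearest neighbors lie along the body diagonal with √3·a = 8r, so r = 0.2165 × a = 0.118 nm.

0.118 nm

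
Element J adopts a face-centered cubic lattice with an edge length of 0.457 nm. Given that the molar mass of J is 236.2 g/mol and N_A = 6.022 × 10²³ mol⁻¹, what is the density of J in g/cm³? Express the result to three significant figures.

16.4 g/cm³

An FCC unit cell contains Z = 4 atoms.
Cell volume: a³ = (0.457 nm)³ = (4.570 × 10^-8 cm)³ = 9.544 × 10^-23 cm³.
ρ = Z·M/(N_A·a³) = 4 × 236.2 / (6.022 × 10²³ × 9.544 × 10^-23) = 16.44 g/cm³.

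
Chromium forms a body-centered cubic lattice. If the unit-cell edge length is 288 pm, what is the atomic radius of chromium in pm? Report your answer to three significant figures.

125 pm

In a BCC lattice, atoms touch along the body diagonal, so √3·a = 4r.
r = √3·a/4 = 1.7321 × 288 / 4 = 125 pm.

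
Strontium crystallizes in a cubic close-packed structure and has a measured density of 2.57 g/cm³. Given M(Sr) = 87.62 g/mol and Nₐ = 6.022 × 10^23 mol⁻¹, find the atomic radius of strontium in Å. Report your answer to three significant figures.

For an FCC cell (Z = 4), a³ = Z·M/(N_A·ρ) = 4 × 87.62 / (6.022 × 10²³ × 2.570) = 2.265 × 10^-22 cm³, so a = 6.095 × 10^-8 cm = 6.095 Å.
Atoms touch along the face diagonal, so √2·a = 4r, so r = 0.3536 × a = 2.16 Å.

2.16 Å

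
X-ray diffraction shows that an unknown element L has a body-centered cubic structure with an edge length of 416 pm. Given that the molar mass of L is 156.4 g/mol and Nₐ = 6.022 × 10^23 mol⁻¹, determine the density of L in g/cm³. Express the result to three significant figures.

7.22 g/cm³

A BCC unit cell contains Z = 2 atoms.
Cell volume: a³ = (416 pm)³ = (4.160 × 10^-8 cm)³ = 7.199 × 10^-23 cm³.
ρ = Z·M/(N_A·a³) = 2 × 156.4 / (6.022 × 10²³ × 7.199 × 10^-23) = 7.215 g/cm³.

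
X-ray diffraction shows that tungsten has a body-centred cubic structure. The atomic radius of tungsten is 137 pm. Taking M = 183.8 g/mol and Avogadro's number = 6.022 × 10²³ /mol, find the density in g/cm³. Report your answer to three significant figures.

In a BCC lattice, atoms touch along the body diagonal, so √3·a = 4r, giving a = 316.4 pm = 3.164 × 10^-8 cm.
With Z = 2, ρ = Z·M/(N_A·a³) = 2 × 183.8 / (6.022 × 10²³ × 3.167 × 10^-23) = 19.27 g/cm³.

19.3 g/cm³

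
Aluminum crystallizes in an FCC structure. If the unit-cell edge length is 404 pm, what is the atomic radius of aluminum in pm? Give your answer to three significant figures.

In an FCC lattice, atoms touch along the face diagonal, so √2·a = 4r.
r = √2·a/4 = 1.4142 × 404 / 4 = 143 pm.

143 pm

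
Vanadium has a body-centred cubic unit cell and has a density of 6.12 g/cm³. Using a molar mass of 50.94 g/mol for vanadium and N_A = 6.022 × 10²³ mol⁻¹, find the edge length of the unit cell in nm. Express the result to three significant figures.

With Z = 2 atoms per BCC cell, a³ = Z·M/(N_A·ρ) = 2 × 50.94 / (6.022 × 10²³ × 6.120 g/cm³) = 2.764 × 10^-23 cm³.
a = (2.764 × 10^-23)^(1/3) = 3.024 × 10^-8 cm = 0.302 nm.

0.302 nm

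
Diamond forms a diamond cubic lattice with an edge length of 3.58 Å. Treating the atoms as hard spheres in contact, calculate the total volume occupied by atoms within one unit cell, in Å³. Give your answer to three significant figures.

15.6 Å³

In a diamond cubic lattice nearest neighbors lie along the body diagonal with √3·a = 8r, so r = 0.2165a = 0.7751 Å.
V_atoms = Z × (4/3)πr³ = 8 × (4/3)π × (0.7751)³ = 15.6 Å³.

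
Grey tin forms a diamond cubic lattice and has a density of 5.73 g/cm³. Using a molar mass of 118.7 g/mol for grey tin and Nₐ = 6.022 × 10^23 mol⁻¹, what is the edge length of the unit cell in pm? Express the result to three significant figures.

650 pm

With Z = 8 atoms per diamond cubic cell, a³ = Z·M/(N_A·ρ) = 8 × 118.7 / (6.022 × 10²³ × 5.730 g/cm³) = 2.752 × 10^-22 cm³.
a = (2.752 × 10^-22)^(1/3) = 6.505 × 10^-8 cm = 650 pm.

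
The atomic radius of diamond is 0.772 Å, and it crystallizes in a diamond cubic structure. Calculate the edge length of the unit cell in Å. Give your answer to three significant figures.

In a diamond cubic lattice, nearest neighbors lie along the body diagonal with √3·a = 8r.
a = 8r/√3 = 8 × 0.772 / 1.7321 = 3.57 Å.

3.57 Å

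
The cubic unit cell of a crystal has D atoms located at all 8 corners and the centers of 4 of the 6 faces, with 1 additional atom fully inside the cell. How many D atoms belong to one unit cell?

Corner atoms are shared by 8 cells (1/8 each), face atoms by 2 (1/2 each), interior atoms are unshared.
Net atoms = 8 × 1/8 + 4 × 1/2 + 1 = 1 + 2 + 1 = 4.

4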